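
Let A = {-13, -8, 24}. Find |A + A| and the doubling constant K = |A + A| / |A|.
K = |A + A| / |A| = 6/3 = 2

Enumerate A + A = {a + b : a, b ∈ A}. With |A| = 3, there are |A|^2 = 9 ordered sum pairs; collecting distinct values, A + A = {-26, -21, -16, 11, 16, 48}, so |A + A| = 6. Thus K = 6/3 = 2. For comparison, the minimum possible |A + A| over all 3-element sets is 2·3 − 1 = 5 (so min K = 5/3), attained only by arithmetic progressions.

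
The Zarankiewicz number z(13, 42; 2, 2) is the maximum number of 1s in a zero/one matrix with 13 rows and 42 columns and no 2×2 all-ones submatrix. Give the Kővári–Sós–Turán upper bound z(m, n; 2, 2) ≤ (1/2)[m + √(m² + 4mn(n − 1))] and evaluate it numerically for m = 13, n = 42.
z(13, 42; 2, 2) ≤ (1/2)[13 + √(13² + 4·13·42·41)] = (1/2)[13 + √89713] = 156.2606

Kővári–Sós–Turán: let r_1, ..., r_13 be the row sums and z = Σ r_i the total number of 1s. Each pair of columns can share at most one row with both entries 1 (else a 2×2 all-ones block appears), so Σ_i C(r_i, 2) ≤ C(42, 2) = 861. By convexity Σ_i C(r_i, 2) ≥ 13·C(z/13, 2) = z(z − 13)/(2·13), giving z² − 13z − 13·42·41 ≤ 0 and hence z ≤ (1/2)[13 + √(169 + 4·22386)] = (1/2)[13 + √89713] ≈ (1/2)(13 + 299.5213) = 156.2606.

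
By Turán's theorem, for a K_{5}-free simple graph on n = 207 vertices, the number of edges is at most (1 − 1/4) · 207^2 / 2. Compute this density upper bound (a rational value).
Turán density bound = (3/4) · 207^2/2 = 128547/8 ≈ 16068.375

Turán's theorem: ex(n, K_{r+1}) is achieved by the complete r-partite Turán graph T(n, r) with parts as balanced as possible, and is at most (1 − 1/r) · n^2/2. For r = 4, n = 207: the density bound is (3/4) · 42849/2 = 128547/8 ≈ 16068.375. The integer-valued extremum is e(T(207, 4)) = 16068, which is strictly less than the density bound 128547/8 since 4 ∤ 207 (the parts of T(207, 4) cannot all be equal).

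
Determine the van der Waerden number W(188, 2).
W(188, 2) = 188 + 1 = 189

A 2-term AP is any pair of integers, so a monochromatic 2-AP exists iff some colour is used at least twice. With 188 colours, the colouring i ↦ i on {1, ..., 188} uses each colour once, avoiding any monochromatic pair, so W(188, 2) > 188. For {1, ..., 189}, pigeonhole forces two integers of the same colour, which form a monochromatic 2-AP. Hence W(188, 2) = 189.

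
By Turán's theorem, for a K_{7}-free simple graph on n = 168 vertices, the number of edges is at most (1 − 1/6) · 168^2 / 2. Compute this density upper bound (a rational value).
Turán density bound = (5/6) · 168^2/2 = 11760

Turán's theorem: ex(n, K_{r+1}) is achieved by the complete r-partite Turán graph T(n, r) with parts as balanced as possible, and is at most (1 − 1/r) · n^2/2. For r = 6, n = 168: the density bound is (5/6) · 28224/2 = 11760. Since 6 ∣ 168, the Turán graph T(168, 6) has parts of equal size 28, and its edge count e(T(168, 6)) = 11760 attains the density bound exactly.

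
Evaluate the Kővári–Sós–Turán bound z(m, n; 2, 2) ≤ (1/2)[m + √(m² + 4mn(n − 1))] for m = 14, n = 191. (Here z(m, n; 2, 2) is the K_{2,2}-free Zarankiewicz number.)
z(14, 191; 2, 2) ≤ (1/2)[14 + √(14² + 4·14·191·190)] = (1/2)[14 + √2032436] = 719.8176

Kővári–Sós–Turán: let r_1, ..., r_14 be the row sums and z = Σ r_i the total number of 1s. Each pair of columns can share at most one row with both entries 1 (else a 2×2 all-ones block appears), so Σ_i C(r_i, 2) ≤ C(191, 2) = 18145. By convexity Σ_i C(r_i, 2) ≥ 14·C(z/14, 2) = z(z − 14)/(2·14), giving z² − 14z − 14·191·190 ≤ 0 and hence z ≤ (1/2)[14 + √(196 + 4·508060)] = (1/2)[14 + √2032436] ≈ (1/2)(14 + 1425.6353) = 719.8176.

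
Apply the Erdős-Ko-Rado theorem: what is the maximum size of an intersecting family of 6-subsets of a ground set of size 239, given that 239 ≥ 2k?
max |F| = C(238, 5) = 6100139682

The Erdős-Ko-Rado theorem states: for n ≥ 2k, an intersecting family of k-subsets of an n-element set has size at most C(n − 1, k − 1), with equality for 'star' families {A ⊆ [n] : |A| = k, i ∈ A} (fix an element i). For n = 239, k = 6: C(238, 5) = 6100139682.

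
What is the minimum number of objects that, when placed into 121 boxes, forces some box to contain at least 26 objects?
n = (26 − 1)·121 + 1 = 3026

By the generalised pigeonhole principle, to guarantee some box contains ≥ r objects we need more than (r − 1) · k objects total. Threshold: n = (r − 1) · k + 1. With r = 26 and k = 121: n = 25 · 121 + 1 = 3025 + 1 = 3026. For n = 3025 = 25 · 121, we can put exactly 25 objects in every box, avoiding 26 in any single one — so 3026 is tight.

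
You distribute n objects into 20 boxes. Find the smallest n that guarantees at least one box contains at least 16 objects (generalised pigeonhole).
n = (16 − 1)·20 + 1 = 301

By the generalised pigeonhole principle, to guarantee some box contains ≥ r objects we need more than (r − 1) · k objects total. Threshold: n = (r − 1) · k + 1. With r = 16 and k = 20: n = 15 · 20 + 1 = 300 + 1 = 301. For n = 300 = 15 · 20, we can put exactly 15 objects in every box, avoiding 16 in any single one — so 301 is tight.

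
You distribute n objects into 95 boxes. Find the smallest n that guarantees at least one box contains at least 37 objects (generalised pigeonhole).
n = (37 − 1)·95 + 1 = 3421

By the generalised pigeonhole principle, to guarantee some box contains ≥ r objects we need more than (r − 1) · k objects total. Threshold: n = (r − 1) · k + 1. With r = 37 and k = 95: n = 36 · 95 + 1 = 3420 + 1 = 3421. For n = 3420 = 36 · 95, we can put exactly 36 objects in every box, avoiding 37 in any single one — so 3421 is tight.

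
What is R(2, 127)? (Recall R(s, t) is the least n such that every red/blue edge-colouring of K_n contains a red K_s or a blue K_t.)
R(2, 127) = 127

R(2, k) = k for all k ≥ 2: in a 2-colouring of K_k, either some edge is red (a red K_2) or all edges are blue (a blue K_k). And K_{126} coloured all-blue has no blue K_127, so R(2, 127) > 126. Hence R(2, 127) = 127.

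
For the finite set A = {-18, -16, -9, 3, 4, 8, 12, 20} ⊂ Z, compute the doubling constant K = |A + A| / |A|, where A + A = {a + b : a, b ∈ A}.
K = |A + A| / |A| = 32/8 = 4

Enumerate A + A = {a + b : a, b ∈ A}. With |A| = 8, there are |A|^2 = 64 ordered sum pairs; collecting distinct values, A + A = {-36, -34, -32, -27, -25, -18, -15, -14, -13, -12, -10, -8, -6, -5, -4, -1, 2, 3, 4, 6, 7, 8, 11, 12, 15, 16, 20, 23, 24, 28, 32, 40}, so |A + A| = 32. Thus K = 32/8 = 4. For comparison, the minimum possible |A + A| over all 8-element sets is 2·8 − 1 = 15 (so min K = 15/8), attained only by arithmetic progressions.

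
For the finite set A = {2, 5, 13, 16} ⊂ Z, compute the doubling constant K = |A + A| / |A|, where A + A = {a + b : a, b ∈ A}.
K = |A + A| / |A| = 9/4

Enumerate A + A = {a + b : a, b ∈ A}. With |A| = 4, there are |A|^2 = 16 ordered sum pairs; collecting distinct values, A + A = {4, 7, 10, 15, 18, 21, 26, 29, 32}, so |A + A| = 9. Thus K = 9/4. For comparison, the minimum possible |A + A| over all 4-element sets is 2·4 − 1 = 7 (so min K = 7/4), attained only by arithmetic progressions.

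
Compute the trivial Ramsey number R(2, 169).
R(2, 169) = 169

R(2, k) = k for all k ≥ 2: in a 2-colouring of K_k, either some edge is red (a red K_2) or all edges are blue (a blue K_k). And K_{168} coloured all-blue has no blue K_169, so R(2, 169) > 168. Hence R(2, 169) = 169.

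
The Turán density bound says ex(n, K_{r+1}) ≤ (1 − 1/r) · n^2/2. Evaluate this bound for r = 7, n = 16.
Turán density bound = (6/7) · 16^2/2 = 768/7 ≈ 109.7143

Turán's theorem: ex(n, K_{r+1}) is achieved by the complete r-partite Turán graph T(n, r) with parts as balanced as possible, and is at most (1 − 1/r) · n^2/2. For r = 7, n = 16: the density bound is (6/7) · 256/2 = 768/7 ≈ 109.7143. The integer-valued extremum is e(T(16, 7)) = 109, which is strictly less than the density bound 768/7 since 7 ∤ 16 (the parts of T(16, 7) cannot all be equal).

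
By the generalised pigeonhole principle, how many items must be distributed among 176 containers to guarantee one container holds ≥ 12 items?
n = (12 − 1)·176 + 1 = 1937

By the generalised pigeonhole principle, to guarantee some box contains ≥ r objects we need more than (r − 1) · k objects total. Threshold: n = (r − 1) · k + 1. With r = 12 and k = 176: n = 11 · 176 + 1 = 1936 + 1 = 1937. For n = 1936 = 11 · 176, we can put exactly 11 objects in every box, avoiding 12 in any single one — so 1937 is tight.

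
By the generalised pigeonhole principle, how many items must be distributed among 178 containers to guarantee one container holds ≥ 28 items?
n = (28 − 1)·178 + 1 = 4807

By the generalised pigeonhole principle, to guarantee some box contains ≥ r objects we need more than (r − 1) · k objects total. Threshold: n = (r − 1) · k + 1. With r = 28 and k = 178: n = 27 · 178 + 1 = 4806 + 1 = 4807. For n = 4806 = 27 · 178, we can put exactly 27 objects in every box, avoiding 28 in any single one — so 4807 is tight.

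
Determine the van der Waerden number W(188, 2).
W(188, 2) = 188 + 1 = 189

A 2-term AP is any pair of integers, so a monochromatic 2-AP exists iff some colour is used at least twice. With 188 colours, the colouring i ↦ i on {1, ..., 188} uses each colour once, avoiding any monochromatic pair, so W(188, 2) > 188. For {1, ..., 189}, pigeonhole forces two integers of the same colour, which form a monochromatic 2-AP. Hence W(188, 2) = 189.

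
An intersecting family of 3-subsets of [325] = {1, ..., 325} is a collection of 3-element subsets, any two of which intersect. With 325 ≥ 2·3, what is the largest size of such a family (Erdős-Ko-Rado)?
max |F| = C(324, 2) = 52326

The Erdős-Ko-Rado theorem states: for n ≥ 2k, an intersecting family of k-subsets of an n-element set has size at most C(n − 1, k − 1), with equality for 'star' families {A ⊆ [n] : |A| = k, i ∈ A} (fix an element i). For n = 325, k = 3: C(324, 2) = 52326.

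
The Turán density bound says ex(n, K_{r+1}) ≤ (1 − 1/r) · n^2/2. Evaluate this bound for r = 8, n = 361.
Turán density bound = (7/8) · 361^2/2 = 912247/16 ≈ 57015.4375

Turán's theorem: ex(n, K_{r+1}) is achieved by the complete r-partite Turán graph T(n, r) with parts as balanced as possible, and is at most (1 − 1/r) · n^2/2. For r = 8, n = 361: the density bound is (7/8) · 130321/2 = 912247/16 ≈ 57015.4375. The integer-valued extremum is e(T(361, 8)) = 57015, which is strictly less than the density bound 912247/16 since 8 ∤ 361 (the parts of T(361, 8) cannot all be equal).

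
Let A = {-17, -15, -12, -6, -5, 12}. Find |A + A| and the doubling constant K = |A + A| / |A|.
K = |A + A| / |A| = 21/6 = 7/2

Enumerate A + A = {a + b : a, b ∈ A}. With |A| = 6, there are |A|^2 = 36 ordered sum pairs; collecting distinct values, A + A = {-34, -32, -30, -29, -27, -24, -23, -22, -21, -20, -18, -17, -12, -11, -10, -5, -3, 0, 6, 7, 24}, so |A + A| = 21. Thus K = 21/6 = 7/2. For comparison, the minimum possible |A + A| over all 6-element sets is 2·6 − 1 = 11 (so min K = 11/6), attained only by arithmetic progressions.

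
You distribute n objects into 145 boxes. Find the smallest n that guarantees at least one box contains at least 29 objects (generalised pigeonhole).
n = (29 − 1)·145 + 1 = 4061

By the generalised pigeonhole principle, to guarantee some box contains ≥ r objects we need more than (r − 1) · k objects total. Threshold: n = (r − 1) · k + 1. With r = 29 and k = 145: n = 28 · 145 + 1 = 4060 + 1 = 4061. For n = 4060 = 28 · 145, we can put exactly 28 objects in every box, avoiding 29 in any single one — so 4061 is tight.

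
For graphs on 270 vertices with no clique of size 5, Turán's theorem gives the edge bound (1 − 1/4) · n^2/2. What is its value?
Turán density bound = (3/4) · 270^2/2 = 54675/2 ≈ 27337.5

Turán's theorem: ex(n, K_{r+1}) is achieved by the complete r-partite Turán graph T(n, r) with parts as balanced as possible, and is at most (1 − 1/r) · n^2/2. For r = 4, n = 270: the density bound is (3/4) · 72900/2 = 54675/2 ≈ 27337.5. The integer-valued extremum is e(T(270, 4)) = 27337, which is strictly less than the density bound 54675/2 since 4 ∤ 270 (the parts of T(270, 4) cannot all be equal).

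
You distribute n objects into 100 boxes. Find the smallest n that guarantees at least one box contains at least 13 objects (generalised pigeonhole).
n = (13 − 1)·100 + 1 = 1201

By the generalised pigeonhole principle, to guarantee some box contains ≥ r objects we need more than (r − 1) · k objects total. Threshold: n = (r − 1) · k + 1. With r = 13 and k = 100: n = 12 · 100 + 1 = 1200 + 1 = 1201. For n = 1200 = 12 · 100, we can put exactly 12 objects in every box, avoiding 13 in any single one — so 1201 is tight.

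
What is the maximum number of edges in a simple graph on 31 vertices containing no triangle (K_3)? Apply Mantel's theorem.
ex(31, K_3) = ⌊31^2/4⌋ = 240

Mantel (1907): a triangle-free graph on n vertices has at most ⌊n^2/4⌋ edges, with equality for the complete bipartite graph K_{⌊n/2⌋, ⌈n/2⌉}. For n = 31: ⌊31^2/4⌋ = ⌊961/4⌋ = 240. The extremal graph is K_{15, 16}, which has 15·16 = 240 edges.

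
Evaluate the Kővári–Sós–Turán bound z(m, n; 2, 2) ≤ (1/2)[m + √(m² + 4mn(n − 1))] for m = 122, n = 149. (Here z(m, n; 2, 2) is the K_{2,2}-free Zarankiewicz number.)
z(122, 149; 2, 2) ≤ (1/2)[122 + √(122² + 4·122·149·148)] = (1/2)[122 + √10776260] = 1702.3607

Kővári–Sós–Turán: let r_1, ..., r_122 be the row sums and z = Σ r_i the total number of 1s. Each pair of columns can share at most one row with both entries 1 (else a 2×2 all-ones block appears), so Σ_i C(r_i, 2) ≤ C(149, 2) = 11026. By convexity Σ_i C(r_i, 2) ≥ 122·C(z/122, 2) = z(z − 122)/(2·122), giving z² − 122z − 122·149·148 ≤ 0 and hence z ≤ (1/2)[122 + √(14884 + 4·2690344)] = (1/2)[122 + √10776260] ≈ (1/2)(122 + 3282.7214) = 1702.3607.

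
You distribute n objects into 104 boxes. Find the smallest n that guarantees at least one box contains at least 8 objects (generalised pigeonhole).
n = (8 − 1)·104 + 1 = 729

By the generalised pigeonhole principle, to guarantee some box contains ≥ r objects we need more than (r − 1) · k objects total. Threshold: n = (r − 1) · k + 1. With r = 8 and k = 104: n = 7 · 104 + 1 = 728 + 1 = 729. For n = 728 = 7 · 104, we can put exactly 7 objects in every box, avoiding 8 in any single one — so 729 is tight.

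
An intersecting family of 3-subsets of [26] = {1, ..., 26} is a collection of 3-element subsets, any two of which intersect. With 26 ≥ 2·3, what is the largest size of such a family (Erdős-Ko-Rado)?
max |F| = C(25, 2) = 300

Erdős-Ko-Rado (1961): when n ≥ 2k, max |F| = C(n−1, k−1). The bound is attained by the star {A : i ∈ A} for any fixed i ∈ [n]. Here C(26−1, 3−1) = C(25, 2) = 300.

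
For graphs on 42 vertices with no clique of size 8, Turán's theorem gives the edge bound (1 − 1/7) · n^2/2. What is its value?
Turán density bound = (6/7) · 42^2/2 = 756

Turán's theorem: ex(n, K_{r+1}) is achieved by the complete r-partite Turán graph T(n, r) with parts as balanced as possible, and is at most (1 − 1/r) · n^2/2. For r = 7, n = 42: the density bound is (6/7) · 1764/2 = 756. Since 7 ∣ 42, the Turán graph T(42, 7) has parts of equal size 6, and its edge count e(T(42, 7)) = 756 attains the density bound exactly.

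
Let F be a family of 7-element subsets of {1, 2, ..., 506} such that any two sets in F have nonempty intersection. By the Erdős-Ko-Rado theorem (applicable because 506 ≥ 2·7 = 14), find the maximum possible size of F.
max |F| = C(505, 6) = 22359848185500

Erdős-Ko-Rado (1961): when n ≥ 2k, max |F| = C(n−1, k−1). The bound is attained by the star {A : i ∈ A} for any fixed i ∈ [n]. Here C(506−1, 7−1) = C(505, 6) = 22359848185500.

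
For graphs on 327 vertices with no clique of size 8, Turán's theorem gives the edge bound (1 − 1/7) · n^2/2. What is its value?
Turán density bound = (6/7) · 327^2/2 = 320787/7 ≈ 45826.7143

Turán's theorem: ex(n, K_{r+1}) is achieved by the complete r-partite Turán graph T(n, r) with parts as balanced as possible, and is at most (1 − 1/r) · n^2/2. For r = 7, n = 327: the density bound is (6/7) · 106929/2 = 320787/7 ≈ 45826.7143. The integer-valued extremum is e(T(327, 7)) = 45826, which is strictly less than the density bound 320787/7 since 7 ∤ 327 (the parts of T(327, 7) cannot all be equal).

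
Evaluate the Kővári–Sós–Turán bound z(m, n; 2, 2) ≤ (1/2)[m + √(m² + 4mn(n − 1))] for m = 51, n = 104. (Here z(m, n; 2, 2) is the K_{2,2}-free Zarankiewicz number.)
z(51, 104; 2, 2) ≤ (1/2)[51 + √(51² + 4·51·104·103)] = (1/2)[51 + √2187849] = 765.069

Kővári–Sós–Turán: let r_1, ..., r_51 be the row sums and z = Σ r_i the total number of 1s. Each pair of columns can share at most one row with both entries 1 (else a 2×2 all-ones block appears), so Σ_i C(r_i, 2) ≤ C(104, 2) = 5356. By convexity Σ_i C(r_i, 2) ≥ 51·C(z/51, 2) = z(z − 51)/(2·51), giving z² − 51z − 51·104·103 ≤ 0 and hence z ≤ (1/2)[51 + √(2601 + 4·546312)] = (1/2)[51 + √2187849] ≈ (1/2)(51 + 1479.1379) = 765.069.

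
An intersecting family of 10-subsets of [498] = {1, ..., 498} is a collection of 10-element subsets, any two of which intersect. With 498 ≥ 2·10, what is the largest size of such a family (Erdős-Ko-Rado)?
max |F| = C(497, 9) = 4740297879519772570

The Erdős-Ko-Rado theorem states: for n ≥ 2k, an intersecting family of k-subsets of an n-element set has size at most C(n − 1, k − 1), with equality for 'star' families {A ⊆ [n] : |A| = k, i ∈ A} (fix an element i). For n = 498, k = 10: C(497, 9) = 4740297879519772570.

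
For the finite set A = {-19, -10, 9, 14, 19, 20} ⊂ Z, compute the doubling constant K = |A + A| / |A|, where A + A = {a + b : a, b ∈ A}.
K = |A + A| / |A| = 20/6 = 10/3

Enumerate A + A = {a + b : a, b ∈ A}. With |A| = 6, there are |A|^2 = 36 ordered sum pairs; collecting distinct values, A + A = {-38, -29, -20, -10, -5, -1, 0, 1, 4, 9, 10, 18, 23, 28, 29, 33, 34, 38, 39, 40}, so |A + A| = 20. Thus K = 20/6 = 10/3. For comparison, the minimum possible |A + A| over all 6-element sets is 2·6 − 1 = 11 (so min K = 11/6), attained only by arithmetic progressions.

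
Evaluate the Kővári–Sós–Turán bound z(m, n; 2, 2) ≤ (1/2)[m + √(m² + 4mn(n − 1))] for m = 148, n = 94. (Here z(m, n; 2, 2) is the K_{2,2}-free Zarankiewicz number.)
z(148, 94; 2, 2) ≤ (1/2)[148 + √(148² + 4·148·94·93)] = (1/2)[148 + √5197168] = 1213.8649

Kővári–Sós–Turán: let r_1, ..., r_148 be the row sums and z = Σ r_i the total number of 1s. Each pair of columns can share at most one row with both entries 1 (else a 2×2 all-ones block appears), so Σ_i C(r_i, 2) ≤ C(94, 2) = 4371. By convexity Σ_i C(r_i, 2) ≥ 148·C(z/148, 2) = z(z − 148)/(2·148), giving z² − 148z − 148·94·93 ≤ 0 and hence z ≤ (1/2)[148 + √(21904 + 4·1293816)] = (1/2)[148 + √5197168] ≈ (1/2)(148 + 2279.7298) = 1213.8649.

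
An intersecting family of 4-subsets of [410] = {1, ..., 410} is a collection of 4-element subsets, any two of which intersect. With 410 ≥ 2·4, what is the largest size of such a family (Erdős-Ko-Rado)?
max |F| = C(409, 3) = 11319484

Erdős-Ko-Rado (1961): when n ≥ 2k, max |F| = C(n−1, k−1). The bound is attained by the star {A : i ∈ A} for any fixed i ∈ [n]. Here C(410−1, 4−1) = C(409, 3) = 11319484.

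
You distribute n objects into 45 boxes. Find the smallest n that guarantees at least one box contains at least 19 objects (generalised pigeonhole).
n = (19 − 1)·45 + 1 = 811

By the generalised pigeonhole principle, to guarantee some box contains ≥ r objects we need more than (r − 1) · k objects total. Threshold: n = (r − 1) · k + 1. With r = 19 and k = 45: n = 18 · 45 + 1 = 810 + 1 = 811. For n = 810 = 18 · 45, we can put exactly 18 objects in every box, avoiding 19 in any single one — so 811 is tight.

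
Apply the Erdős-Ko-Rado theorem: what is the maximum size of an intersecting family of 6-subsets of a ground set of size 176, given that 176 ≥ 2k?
max |F| = C(175, 5) = 1291150035

The Erdős-Ko-Rado theorem states: for n ≥ 2k, an intersecting family of k-subsets of an n-element set has size at most C(n − 1, k − 1), with equality for 'star' families {A ⊆ [n] : |A| = k, i ∈ A} (fix an element i). For n = 176, k = 6: C(175, 5) = 1291150035.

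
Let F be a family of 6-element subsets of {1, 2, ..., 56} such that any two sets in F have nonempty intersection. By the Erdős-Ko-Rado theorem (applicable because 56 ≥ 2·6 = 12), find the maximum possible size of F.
max |F| = C(55, 5) = 3478761

The Erdős-Ko-Rado theorem states: for n ≥ 2k, an intersecting family of k-subsets of an n-element set has size at most C(n − 1, k − 1), with equality for 'star' families {A ⊆ [n] : |A| = k, i ∈ A} (fix an element i). For n = 56, k = 6: C(55, 5) = 3478761.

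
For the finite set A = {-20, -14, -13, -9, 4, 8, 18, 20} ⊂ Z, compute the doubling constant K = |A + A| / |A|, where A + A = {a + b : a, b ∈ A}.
K = |A + A| / |A| = 35/8

Enumerate A + A = {a + b : a, b ∈ A}. With |A| = 8, there are |A|^2 = 64 ordered sum pairs; collecting distinct values, A + A = {-40, -34, -33, -29, -28, -27, -26, -23, -22, -18, -16, -12, -10, -9, -6, -5, -2, -1, 0, 4, 5, 6, 7, 8, 9, 11, 12, 16, 22, 24, 26, 28, 36, 38, 40}, so |A + A| = 35. Thus K = 35/8. For comparison, the minimum possible |A + A| over all 8-element sets is 2·8 − 1 = 15 (so min K = 15/8), attained only by arithmetic progressions.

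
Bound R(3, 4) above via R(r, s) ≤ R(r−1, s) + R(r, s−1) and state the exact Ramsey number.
R(3, 4) ≤ R(2, 4) + R(3, 3) = 4 + 6 = 10; exact value R(3, 4) = 9.

The Erdős–Szekeres recurrence R(r, s) ≤ R(r−1, s) + R(r, s−1) applied to (r, s) = (3, 4) gives
  R(3, 4) ≤ R(2, 4) + R(3, 3) = 4 + 6 = 10.
(Recall R(2, k) = k and R is symmetric.) The recurrence is not tight here (it gives 10, but the exact value is R(3, 4) = 9); the tight upper bound requires a sharper argument than the simple recurrence, combined with a lower-bound construction on K_{8}.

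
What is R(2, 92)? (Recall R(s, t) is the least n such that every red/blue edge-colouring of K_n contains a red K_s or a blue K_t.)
R(2, 92) = 92

R(2, k) = k for all k ≥ 2: in a 2-colouring of K_k, either some edge is red (a red K_2) or all edges are blue (a blue K_k). And K_{91} coloured all-blue has no blue K_92, so R(2, 92) > 91. Hence R(2, 92) = 92.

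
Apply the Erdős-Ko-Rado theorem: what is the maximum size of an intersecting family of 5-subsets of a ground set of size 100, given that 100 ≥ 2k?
max |F| = C(99, 4) = 3764376

The Erdős-Ko-Rado theorem states: for n ≥ 2k, an intersecting family of k-subsets of an n-element set has size at most C(n − 1, k − 1), with equality for 'star' families {A ⊆ [n] : |A| = k, i ∈ A} (fix an element i). For n = 100, k = 5: C(99, 4) = 3764376.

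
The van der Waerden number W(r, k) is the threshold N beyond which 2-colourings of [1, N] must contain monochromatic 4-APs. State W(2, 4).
W(2, 4) = 35

This is a classical value, W(2, 4) = 35, established by combining an explicit 2-colouring of {1, ..., 34} with no monochromatic 4-AP (giving the lower bound W(2, 4) > 34) and a finite case analysis / exhaustive computer search showing every 2-colouring of {1, ..., 35} has such an AP.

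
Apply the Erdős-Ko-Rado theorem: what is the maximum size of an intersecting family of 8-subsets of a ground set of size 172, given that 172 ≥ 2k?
max |F| = C(171, 7) = 749064102930

The Erdős-Ko-Rado theorem states: for n ≥ 2k, an intersecting family of k-subsets of an n-element set has size at most C(n − 1, k − 1), with equality for 'star' families {A ⊆ [n] : |A| = k, i ∈ A} (fix an element i). For n = 172, k = 8: C(171, 7) = 749064102930.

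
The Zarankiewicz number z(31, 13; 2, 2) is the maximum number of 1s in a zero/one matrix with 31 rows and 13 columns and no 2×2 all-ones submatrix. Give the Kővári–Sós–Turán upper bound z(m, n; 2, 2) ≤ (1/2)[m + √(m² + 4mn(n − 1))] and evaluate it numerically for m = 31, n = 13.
z(31, 13; 2, 2) ≤ (1/2)[31 + √(31² + 4·31·13·12)] = (1/2)[31 + √20305] = 86.7478

Kővári–Sós–Turán: let r_1, ..., r_31 be the row sums and z = Σ r_i the total number of 1s. Each pair of columns can share at most one row with both entries 1 (else a 2×2 all-ones block appears), so Σ_i C(r_i, 2) ≤ C(13, 2) = 78. By convexity Σ_i C(r_i, 2) ≥ 31·C(z/31, 2) = z(z − 31)/(2·31), giving z² − 31z − 31·13·12 ≤ 0 and hence z ≤ (1/2)[31 + √(961 + 4·4836)] = (1/2)[31 + √20305] ≈ (1/2)(31 + 142.4956) = 86.7478.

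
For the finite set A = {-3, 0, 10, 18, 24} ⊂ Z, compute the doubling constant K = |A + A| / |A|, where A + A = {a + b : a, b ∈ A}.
K = |A + A| / |A| = 15/5 = 3

Enumerate A + A = {a + b : a, b ∈ A}. With |A| = 5, there are |A|^2 = 25 ordered sum pairs; collecting distinct values, A + A = {-6, -3, 0, 7, 10, 15, 18, 20, 21, 24, 28, 34, 36, 42, 48}, so |A + A| = 15. Thus K = 15/5 = 3. For comparison, the minimum possible |A + A| over all 5-element sets is 2·5 − 1 = 9 (so min K = 9/5), attained only by arithmetic progressions.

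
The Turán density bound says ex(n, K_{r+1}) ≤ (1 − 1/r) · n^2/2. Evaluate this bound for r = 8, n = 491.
Turán density bound = (7/8) · 491^2/2 = 1687567/16 ≈ 105472.9375

Turán's theorem: ex(n, K_{r+1}) is achieved by the complete r-partite Turán graph T(n, r) with parts as balanced as possible, and is at most (1 − 1/r) · n^2/2. For r = 8, n = 491: the density bound is (7/8) · 241081/2 = 1687567/16 ≈ 105472.9375. The integer-valued extremum is e(T(491, 8)) = 105472, which is strictly less than the density bound 1687567/16 since 8 ∤ 491 (the parts of T(491, 8) cannot all be equal).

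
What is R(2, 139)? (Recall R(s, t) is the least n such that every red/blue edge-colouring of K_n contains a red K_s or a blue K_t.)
R(2, 139) = 139

R(2, k) = k for all k ≥ 2: in a 2-colouring of K_k, either some edge is red (a red K_2) or all edges are blue (a blue K_k). And K_{138} coloured all-blue has no blue K_139, so R(2, 139) > 138. Hence R(2, 139) = 139.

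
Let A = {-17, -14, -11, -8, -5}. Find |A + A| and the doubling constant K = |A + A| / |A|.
K = |A + A| / |A| = 9/5

Enumerate A + A = {a + b : a, b ∈ A}. With |A| = 5, there are |A|^2 = 25 ordered sum pairs; collecting distinct values, A + A = {-34, -31, -28, -25, -22, -19, -16, -13, -10}, so |A + A| = 9. Thus K = 9/5. Here |A + A| = 2|A| − 1 = 9, the minimum possible — so K = 9/5 is minimal, which holds iff A is an arithmetic progression.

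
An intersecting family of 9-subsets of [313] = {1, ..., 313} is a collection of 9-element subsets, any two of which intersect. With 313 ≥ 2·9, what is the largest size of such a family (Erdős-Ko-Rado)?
max |F| = C(312, 8) = 2034346802568795

The Erdős-Ko-Rado theorem states: for n ≥ 2k, an intersecting family of k-subsets of an n-element set has size at most C(n − 1, k − 1), with equality for 'star' families {A ⊆ [n] : |A| = k, i ∈ A} (fix an element i). For n = 313, k = 9: C(312, 8) = 2034346802568795.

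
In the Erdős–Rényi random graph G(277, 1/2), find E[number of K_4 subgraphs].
E[# K_4] = C(277, 4) · (1/2)^C(4, 2) = 240027425 / 2^6 = 3750428.515625

For each 4-subset S of vertices (there are C(277, 4) = 240027425 such S), let X_S = 1 if S induces a K_4 (all C(4, 2) = 6 edges present). Then P(X_S = 1) = (1/2)^6 = 1/64. By linearity of expectation, E[# K_4] = C(277, 4) · (1/2)^6 = 240027425 / 64 = 3750428.515625.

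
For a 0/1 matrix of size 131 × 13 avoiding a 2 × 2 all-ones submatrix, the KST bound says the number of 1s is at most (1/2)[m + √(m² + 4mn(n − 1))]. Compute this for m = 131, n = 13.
z(131, 13; 2, 2) ≤ (1/2)[131 + √(131² + 4·131·13·12)] = (1/2)[131 + √98905] = 222.7458

Kővári–Sós–Turán: let r_1, ..., r_131 be the row sums and z = Σ r_i the total number of 1s. Each pair of columns can share at most one row with both entries 1 (else a 2×2 all-ones block appears), so Σ_i C(r_i, 2) ≤ C(13, 2) = 78. By convexity Σ_i C(r_i, 2) ≥ 131·C(z/131, 2) = z(z − 131)/(2·131), giving z² − 131z − 131·13·12 ≤ 0 and hence z ≤ (1/2)[131 + √(17161 + 4·20436)] = (1/2)[131 + √98905] ≈ (1/2)(131 + 314.4917) = 222.7458.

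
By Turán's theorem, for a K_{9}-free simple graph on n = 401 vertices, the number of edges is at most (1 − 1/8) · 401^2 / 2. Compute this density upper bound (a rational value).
Turán density bound = (7/8) · 401^2/2 = 1125607/16 ≈ 70350.4375

Turán's theorem: ex(n, K_{r+1}) is achieved by the complete r-partite Turán graph T(n, r) with parts as balanced as possible, and is at most (1 − 1/r) · n^2/2. For r = 8, n = 401: the density bound is (7/8) · 160801/2 = 1125607/16 ≈ 70350.4375. The integer-valued extremum is e(T(401, 8)) = 70350, which is strictly less than the density bound 1125607/16 since 8 ∤ 401 (the parts of T(401, 8) cannot all be equal).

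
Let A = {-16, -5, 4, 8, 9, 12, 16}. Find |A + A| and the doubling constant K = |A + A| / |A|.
K = |A + A| / |A| = 25/7

Enumerate A + A = {a + b : a, b ∈ A}. With |A| = 7, there are |A|^2 = 49 ordered sum pairs; collecting distinct values, A + A = {-32, -21, -12, -10, -8, -7, -4, -1, 0, 3, 4, 7, 8, 11, 12, 13, 16, 17, 18, 20, 21, 24, 25, 28, 32}, so |A + A| = 25. Thus K = 25/7. For comparison, the minimum possible |A + A| over all 7-element sets is 2·7 − 1 = 13 (so min K = 13/7), attained only by arithmetic progressions.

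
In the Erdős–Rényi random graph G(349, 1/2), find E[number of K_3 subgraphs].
E[# K_3] = C(349, 3) · (1/2)^C(3, 2) = 7023974 / 2^3 = 3511987/4 = 877996.75

For each 3-subset S of vertices (there are C(349, 3) = 7023974 such S), let X_S = 1 if S induces a K_3 (all C(3, 2) = 3 edges present). Then P(X_S = 1) = (1/2)^3 = 1/8. By linearity of expectation, E[# K_3] = C(349, 3) · (1/2)^3 = 7023974 / 8 = 3511987/4 = 877996.75.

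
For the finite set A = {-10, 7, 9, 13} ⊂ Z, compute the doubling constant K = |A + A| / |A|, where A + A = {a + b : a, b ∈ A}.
K = |A + A| / |A| = 10/4 = 5/2

Enumerate A + A = {a + b : a, b ∈ A}. With |A| = 4, there are |A|^2 = 16 ordered sum pairs; collecting distinct values, A + A = {-20, -3, -1, 3, 14, 16, 18, 20, 22, 26}, so |A + A| = 10. Thus K = 10/4 = 5/2. For comparison, the minimum possible |A + A| over all 4-element sets is 2·4 − 1 = 7 (so min K = 7/4), attained only by arithmetic progressions.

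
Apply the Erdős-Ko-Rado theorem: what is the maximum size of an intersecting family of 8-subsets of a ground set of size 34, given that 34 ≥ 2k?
max |F| = C(33, 7) = 4272048

The Erdős-Ko-Rado theorem states: for n ≥ 2k, an intersecting family of k-subsets of an n-element set has size at most C(n − 1, k − 1), with equality for 'star' families {A ⊆ [n] : |A| = k, i ∈ A} (fix an element i). For n = 34, k = 8: C(33, 7) = 4272048.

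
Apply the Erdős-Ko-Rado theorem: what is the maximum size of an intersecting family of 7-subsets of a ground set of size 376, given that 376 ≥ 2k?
max |F| = C(375, 6) = 3710203910875

The Erdős-Ko-Rado theorem states: for n ≥ 2k, an intersecting family of k-subsets of an n-element set has size at most C(n − 1, k − 1), with equality for 'star' families {A ⊆ [n] : |A| = k, i ∈ A} (fix an element i). For n = 376, k = 7: C(375, 6) = 3710203910875.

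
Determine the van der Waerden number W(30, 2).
W(30, 2) = 30 + 1 = 31

A 2-term AP is any pair of integers, so a monochromatic 2-AP exists iff some colour is used at least twice. With 30 colours, the colouring i ↦ i on {1, ..., 30} uses each colour once, avoiding any monochromatic pair, so W(30, 2) > 30. For {1, ..., 31}, pigeonhole forces two integers of the same colour, which form a monochromatic 2-AP. Hence W(30, 2) = 31.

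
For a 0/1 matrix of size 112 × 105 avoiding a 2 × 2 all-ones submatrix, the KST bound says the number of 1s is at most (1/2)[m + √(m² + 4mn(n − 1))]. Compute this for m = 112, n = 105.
z(112, 105; 2, 2) ≤ (1/2)[112 + √(112² + 4·112·105·104)] = (1/2)[112 + √4904704] = 1163.3283

Kővári–Sós–Turán: let r_1, ..., r_112 be the row sums and z = Σ r_i the total number of 1s. Each pair of columns can share at most one row with both entries 1 (else a 2×2 all-ones block appears), so Σ_i C(r_i, 2) ≤ C(105, 2) = 5460. By convexity Σ_i C(r_i, 2) ≥ 112·C(z/112, 2) = z(z − 112)/(2·112), giving z² − 112z − 112·105·104 ≤ 0 and hence z ≤ (1/2)[112 + √(12544 + 4·1223040)] = (1/2)[112 + √4904704] ≈ (1/2)(112 + 2214.6566) = 1163.3283.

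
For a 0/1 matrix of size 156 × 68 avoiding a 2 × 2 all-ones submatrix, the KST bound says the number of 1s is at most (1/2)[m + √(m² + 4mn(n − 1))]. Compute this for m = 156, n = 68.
z(156, 68; 2, 2) ≤ (1/2)[156 + √(156² + 4·156·68·67)] = (1/2)[156 + √2867280] = 924.6522

Kővári–Sós–Turán: let r_1, ..., r_156 be the row sums and z = Σ r_i the total number of 1s. Each pair of columns can share at most one row with both entries 1 (else a 2×2 all-ones block appears), so Σ_i C(r_i, 2) ≤ C(68, 2) = 2278. By convexity Σ_i C(r_i, 2) ≥ 156·C(z/156, 2) = z(z − 156)/(2·156), giving z² − 156z − 156·68·67 ≤ 0 and hence z ≤ (1/2)[156 + √(24336 + 4·710736)] = (1/2)[156 + √2867280] ≈ (1/2)(156 + 1693.3045) = 924.6522.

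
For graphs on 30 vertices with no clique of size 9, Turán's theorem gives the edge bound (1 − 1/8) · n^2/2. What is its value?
Turán density bound = (7/8) · 30^2/2 = 1575/4 ≈ 393.75

Turán's theorem: ex(n, K_{r+1}) is achieved by the complete r-partite Turán graph T(n, r) with parts as balanced as possible, and is at most (1 − 1/r) · n^2/2. For r = 8, n = 30: the density bound is (7/8) · 900/2 = 1575/4 ≈ 393.75. The integer-valued extremum is e(T(30, 8)) = 393, which is strictly less than the density bound 1575/4 since 8 ∤ 30 (the parts of T(30, 8) cannot all be equal).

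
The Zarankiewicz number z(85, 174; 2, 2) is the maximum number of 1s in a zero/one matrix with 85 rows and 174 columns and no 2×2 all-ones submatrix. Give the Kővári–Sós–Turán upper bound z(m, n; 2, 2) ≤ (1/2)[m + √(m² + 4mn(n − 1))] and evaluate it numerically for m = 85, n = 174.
z(85, 174; 2, 2) ≤ (1/2)[85 + √(85² + 4·85·174·173)] = (1/2)[85 + √10241905] = 1642.6488

Kővári–Sós–Turán: let r_1, ..., r_85 be the row sums and z = Σ r_i the total number of 1s. Each pair of columns can share at most one row with both entries 1 (else a 2×2 all-ones block appears), so Σ_i C(r_i, 2) ≤ C(174, 2) = 15051. By convexity Σ_i C(r_i, 2) ≥ 85·C(z/85, 2) = z(z − 85)/(2·85), giving z² − 85z − 85·174·173 ≤ 0 and hence z ≤ (1/2)[85 + √(7225 + 4·2558670)] = (1/2)[85 + √10241905] ≈ (1/2)(85 + 3200.2976) = 1642.6488.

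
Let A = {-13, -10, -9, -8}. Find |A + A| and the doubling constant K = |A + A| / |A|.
K = |A + A| / |A| = 9/4

Enumerate A + A = {a + b : a, b ∈ A}. With |A| = 4, there are |A|^2 = 16 ordered sum pairs; collecting distinct values, A + A = {-26, -23, -22, -21, -20, -19, -18, -17, -16}, so |A + A| = 9. Thus K = 9/4. For comparison, the minimum possible |A + A| over all 4-element sets is 2·4 − 1 = 7 (so min K = 7/4), attained only by arithmetic progressions.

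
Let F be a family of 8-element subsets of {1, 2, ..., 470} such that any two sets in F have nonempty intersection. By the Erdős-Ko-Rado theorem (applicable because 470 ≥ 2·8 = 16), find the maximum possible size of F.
max |F| = C(469, 7) = 946766496583128

The Erdős-Ko-Rado theorem states: for n ≥ 2k, an intersecting family of k-subsets of an n-element set has size at most C(n − 1, k − 1), with equality for 'star' families {A ⊆ [n] : |A| = k, i ∈ A} (fix an element i). For n = 470, k = 8: C(469, 7) = 946766496583128.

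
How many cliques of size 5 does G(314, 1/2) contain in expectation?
E[# K_5] = C(314, 5) · (1/2)^C(5, 2) = 24635955812 / 2^10 = 6158988953/256 ≈ 24058550.597656

For each 5-subset S of vertices (there are C(314, 5) = 24635955812 such S), let X_S = 1 if S induces a K_5 (all C(5, 2) = 10 edges present). Then P(X_S = 1) = (1/2)^10 = 1/1024. By linearity of expectation, E[# K_5] = C(314, 5) · (1/2)^10 = 24635955812 / 1024 = 6158988953/256 ≈ 24058550.597656.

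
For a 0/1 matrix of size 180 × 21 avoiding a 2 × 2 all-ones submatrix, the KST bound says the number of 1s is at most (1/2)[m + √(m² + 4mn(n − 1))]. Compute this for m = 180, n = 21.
z(180, 21; 2, 2) ≤ (1/2)[180 + √(180² + 4·180·21·20)] = (1/2)[180 + √334800] = 379.3095

Kővári–Sós–Turán: let r_1, ..., r_180 be the row sums and z = Σ r_i the total number of 1s. Each pair of columns can share at most one row with both entries 1 (else a 2×2 all-ones block appears), so Σ_i C(r_i, 2) ≤ C(21, 2) = 210. By convexity Σ_i C(r_i, 2) ≥ 180·C(z/180, 2) = z(z − 180)/(2·180), giving z² − 180z − 180·21·20 ≤ 0 and hence z ≤ (1/2)[180 + √(32400 + 4·75600)] = (1/2)[180 + √334800] ≈ (1/2)(180 + 578.619) = 379.3095.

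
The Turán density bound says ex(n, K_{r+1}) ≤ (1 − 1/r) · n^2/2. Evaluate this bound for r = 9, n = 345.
Turán density bound = (8/9) · 345^2/2 = 52900

Turán's theorem: ex(n, K_{r+1}) is achieved by the complete r-partite Turán graph T(n, r) with parts as balanced as possible, and is at most (1 − 1/r) · n^2/2. For r = 9, n = 345: the density bound is (8/9) · 119025/2 = 52900. The integer-valued extremum is e(T(345, 9)) = 52899, which is strictly less than the density bound 52900 since 9 ∤ 345 (the parts of T(345, 9) cannot all be equal).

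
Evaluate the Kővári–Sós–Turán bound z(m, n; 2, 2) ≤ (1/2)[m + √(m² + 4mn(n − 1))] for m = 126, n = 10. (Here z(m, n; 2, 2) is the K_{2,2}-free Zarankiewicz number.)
z(126, 10; 2, 2) ≤ (1/2)[126 + √(126² + 4·126·10·9)] = (1/2)[126 + √61236] = 186.7295

Kővári–Sós–Turán: let r_1, ..., r_126 be the row sums and z = Σ r_i the total number of 1s. Each pair of columns can share at most one row with both entries 1 (else a 2×2 all-ones block appears), so Σ_i C(r_i, 2) ≤ C(10, 2) = 45. By convexity Σ_i C(r_i, 2) ≥ 126·C(z/126, 2) = z(z − 126)/(2·126), giving z² − 126z − 126·10·9 ≤ 0 and hence z ≤ (1/2)[126 + √(15876 + 4·11340)] = (1/2)[126 + √61236] ≈ (1/2)(126 + 247.4591) = 186.7295.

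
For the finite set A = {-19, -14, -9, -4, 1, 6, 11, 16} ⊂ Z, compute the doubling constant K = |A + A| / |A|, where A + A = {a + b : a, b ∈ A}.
K = |A + A| / |A| = 15/8

Enumerate A + A = {a + b : a, b ∈ A}. With |A| = 8, there are |A|^2 = 64 ordered sum pairs; collecting distinct values, A + A = {-38, -33, -28, -23, -18, -13, -8, -3, 2, 7, 12, 17, 22, 27, 32}, so |A + A| = 15. Thus K = 15/8. Here |A + A| = 2|A| − 1 = 15, the minimum possible — so K = 15/8 is minimal, which holds iff A is an arithmetic progression.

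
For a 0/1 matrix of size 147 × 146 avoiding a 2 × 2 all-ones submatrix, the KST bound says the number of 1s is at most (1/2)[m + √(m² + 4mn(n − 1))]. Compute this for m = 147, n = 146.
z(147, 146; 2, 2) ≤ (1/2)[147 + √(147² + 4·147·146·145)] = (1/2)[147 + √12469569] = 1839.1138

Kővári–Sós–Turán: let r_1, ..., r_147 be the row sums and z = Σ r_i the total number of 1s. Each pair of columns can share at most one row with both entries 1 (else a 2×2 all-ones block appears), so Σ_i C(r_i, 2) ≤ C(146, 2) = 10585. By convexity Σ_i C(r_i, 2) ≥ 147·C(z/147, 2) = z(z − 147)/(2·147), giving z² − 147z − 147·146·145 ≤ 0 and hence z ≤ (1/2)[147 + √(21609 + 4·3111990)] = (1/2)[147 + √12469569] ≈ (1/2)(147 + 3531.2277) = 1839.1138.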